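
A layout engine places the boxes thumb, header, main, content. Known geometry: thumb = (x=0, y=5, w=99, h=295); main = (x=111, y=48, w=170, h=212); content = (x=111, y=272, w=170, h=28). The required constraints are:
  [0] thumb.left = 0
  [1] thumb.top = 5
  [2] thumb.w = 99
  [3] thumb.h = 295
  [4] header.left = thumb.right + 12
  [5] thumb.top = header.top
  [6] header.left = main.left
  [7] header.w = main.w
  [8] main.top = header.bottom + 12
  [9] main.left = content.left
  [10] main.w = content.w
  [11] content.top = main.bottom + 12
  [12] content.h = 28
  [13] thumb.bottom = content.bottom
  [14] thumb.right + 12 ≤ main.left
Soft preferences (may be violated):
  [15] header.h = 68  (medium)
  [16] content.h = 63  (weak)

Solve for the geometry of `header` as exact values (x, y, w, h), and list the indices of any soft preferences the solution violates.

1. header.x = 111  [header.left = thumb.right + 12]
2. header.y = 5  [thumb.top = header.top]
3. header.w = 170  [header.w = main.w]
4. header.h = 31  [main.top = header.bottom + 12]

header = (x=111, y=5, w=170, h=31)
violated soft preferences: 15, 16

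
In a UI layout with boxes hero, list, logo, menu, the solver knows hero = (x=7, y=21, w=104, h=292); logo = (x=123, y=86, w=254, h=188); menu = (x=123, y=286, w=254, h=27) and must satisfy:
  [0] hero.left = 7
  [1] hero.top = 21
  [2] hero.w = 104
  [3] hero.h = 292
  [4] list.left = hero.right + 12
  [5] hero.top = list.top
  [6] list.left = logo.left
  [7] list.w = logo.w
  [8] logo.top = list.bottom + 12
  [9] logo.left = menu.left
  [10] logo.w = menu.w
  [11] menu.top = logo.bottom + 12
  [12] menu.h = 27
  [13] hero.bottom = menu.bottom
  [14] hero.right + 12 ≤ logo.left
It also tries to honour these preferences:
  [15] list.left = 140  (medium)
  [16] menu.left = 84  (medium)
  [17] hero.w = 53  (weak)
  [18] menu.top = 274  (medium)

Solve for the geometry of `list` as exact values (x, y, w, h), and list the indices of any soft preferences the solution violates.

1. list.x = 123  [list.left = hero.right + 12]
2. list.y = 21  [hero.top = list.top]
3. list.w = 254  [list.w = logo.w]
4. list.h = 53  [logo.top = list.bottom + 12]

list = (x=123, y=21, w=254, h=53)
violated soft preferences: 15, 16, 17, 18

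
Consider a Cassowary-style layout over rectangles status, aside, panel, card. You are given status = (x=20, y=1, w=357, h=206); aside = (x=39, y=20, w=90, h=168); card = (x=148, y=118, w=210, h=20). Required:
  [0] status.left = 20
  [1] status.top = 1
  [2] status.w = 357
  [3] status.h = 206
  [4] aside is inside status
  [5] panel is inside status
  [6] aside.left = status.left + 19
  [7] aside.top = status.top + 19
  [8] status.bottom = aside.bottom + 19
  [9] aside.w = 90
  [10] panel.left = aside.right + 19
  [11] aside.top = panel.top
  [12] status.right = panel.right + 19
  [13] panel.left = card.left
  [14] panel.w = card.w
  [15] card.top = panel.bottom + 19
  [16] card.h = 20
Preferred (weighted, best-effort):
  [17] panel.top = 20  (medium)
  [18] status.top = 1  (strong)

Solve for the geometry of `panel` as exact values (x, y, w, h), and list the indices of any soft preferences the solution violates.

panel = (x=148, y=20, w=210, h=79)
violated soft preferences: none

1. panel.x = 148  [panel.left = aside.right + 19]
2. panel.y = 20  [aside.top = panel.top]
3. panel.w = 210  [status.right = panel.right + 19]
4. panel.h = 79  [card.top = panel.bottom + 19]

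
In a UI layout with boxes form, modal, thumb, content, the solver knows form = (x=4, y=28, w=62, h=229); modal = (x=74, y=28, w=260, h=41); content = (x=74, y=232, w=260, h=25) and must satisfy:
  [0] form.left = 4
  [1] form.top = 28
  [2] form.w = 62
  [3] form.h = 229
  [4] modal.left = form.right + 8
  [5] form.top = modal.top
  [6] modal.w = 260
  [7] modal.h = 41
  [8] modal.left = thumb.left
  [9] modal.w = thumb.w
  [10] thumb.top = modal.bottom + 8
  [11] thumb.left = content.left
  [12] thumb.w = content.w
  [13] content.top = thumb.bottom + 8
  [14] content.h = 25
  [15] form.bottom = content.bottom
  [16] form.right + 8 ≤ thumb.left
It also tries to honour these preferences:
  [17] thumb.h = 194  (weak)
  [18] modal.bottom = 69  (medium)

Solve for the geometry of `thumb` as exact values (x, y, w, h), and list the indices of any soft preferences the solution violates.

1. thumb.x = 74  [modal.left = thumb.left]
2. thumb.w = 260  [modal.w = thumb.w]
3. thumb.y = 77  [thumb.top = modal.bottom + 8]
4. thumb.h = 147  [content.top = thumb.bottom + 8]

thumb = (x=74, y=77, w=260, h=147)
violated soft preferences: 17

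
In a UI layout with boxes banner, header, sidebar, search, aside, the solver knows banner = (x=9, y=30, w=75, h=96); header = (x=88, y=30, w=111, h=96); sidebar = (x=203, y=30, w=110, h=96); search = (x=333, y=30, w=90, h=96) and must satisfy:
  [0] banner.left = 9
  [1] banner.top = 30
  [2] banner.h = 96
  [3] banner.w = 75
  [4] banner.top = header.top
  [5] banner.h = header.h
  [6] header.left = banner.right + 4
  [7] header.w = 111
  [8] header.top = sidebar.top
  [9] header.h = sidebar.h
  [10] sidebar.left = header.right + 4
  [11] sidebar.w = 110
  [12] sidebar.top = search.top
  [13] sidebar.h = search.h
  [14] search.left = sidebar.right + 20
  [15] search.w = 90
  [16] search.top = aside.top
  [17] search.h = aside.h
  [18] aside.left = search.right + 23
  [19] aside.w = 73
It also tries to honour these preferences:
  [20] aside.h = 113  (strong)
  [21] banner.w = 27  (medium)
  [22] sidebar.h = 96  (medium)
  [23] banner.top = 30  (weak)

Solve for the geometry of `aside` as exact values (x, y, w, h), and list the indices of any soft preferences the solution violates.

1. aside.y = 30  [search.top = aside.top]
2. aside.h = 96  [search.h = aside.h]
3. aside.x = 446  [aside.left = search.right + 23]
4. aside.w = 73  [aside.w = 73]

aside = (x=446, y=30, w=73, h=96)
violated soft preferences: 20, 21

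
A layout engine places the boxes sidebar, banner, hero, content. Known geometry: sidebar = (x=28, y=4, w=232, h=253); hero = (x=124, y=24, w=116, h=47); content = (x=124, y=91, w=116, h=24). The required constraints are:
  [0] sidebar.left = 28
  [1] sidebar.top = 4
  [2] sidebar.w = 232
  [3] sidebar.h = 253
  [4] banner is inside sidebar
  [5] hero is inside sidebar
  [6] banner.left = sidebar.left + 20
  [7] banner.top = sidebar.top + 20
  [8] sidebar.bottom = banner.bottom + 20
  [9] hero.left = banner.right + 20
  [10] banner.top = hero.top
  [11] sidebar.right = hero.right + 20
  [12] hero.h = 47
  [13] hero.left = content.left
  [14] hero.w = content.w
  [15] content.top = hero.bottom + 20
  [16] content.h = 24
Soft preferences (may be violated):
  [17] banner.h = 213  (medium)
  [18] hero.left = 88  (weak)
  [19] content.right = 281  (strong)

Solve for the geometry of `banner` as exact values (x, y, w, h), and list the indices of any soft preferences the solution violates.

banner = (x=48, y=24, w=56, h=213)
violated soft preferences: 18, 19

1. banner.x = 48  [banner.left = sidebar.left + 20]
2. banner.y = 24  [banner.top = sidebar.top + 20]
3. banner.h = 213  [sidebar.bottom = banner.bottom + 20]
4. banner.w = 56  [hero.left = banner.right + 20]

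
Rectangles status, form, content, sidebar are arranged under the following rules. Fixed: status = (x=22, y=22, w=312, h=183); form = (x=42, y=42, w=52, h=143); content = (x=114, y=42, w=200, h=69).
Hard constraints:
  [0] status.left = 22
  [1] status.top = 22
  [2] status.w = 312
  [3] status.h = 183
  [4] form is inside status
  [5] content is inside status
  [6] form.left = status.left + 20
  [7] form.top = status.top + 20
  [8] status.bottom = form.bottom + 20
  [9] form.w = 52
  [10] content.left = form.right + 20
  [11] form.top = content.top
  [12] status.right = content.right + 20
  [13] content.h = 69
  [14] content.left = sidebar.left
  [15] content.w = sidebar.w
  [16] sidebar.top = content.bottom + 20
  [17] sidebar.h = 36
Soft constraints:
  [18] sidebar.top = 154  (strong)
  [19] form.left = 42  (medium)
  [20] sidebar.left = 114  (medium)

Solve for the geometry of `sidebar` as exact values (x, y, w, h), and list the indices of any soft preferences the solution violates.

sidebar = (x=114, y=131, w=200, h=36)
violated soft preferences: 18

1. sidebar.x = 114  [content.left = sidebar.left]
2. sidebar.w = 200  [content.w = sidebar.w]
3. sidebar.y = 131  [sidebar.top = content.bottom + 20]
4. sidebar.h = 36  [sidebar.h = 36]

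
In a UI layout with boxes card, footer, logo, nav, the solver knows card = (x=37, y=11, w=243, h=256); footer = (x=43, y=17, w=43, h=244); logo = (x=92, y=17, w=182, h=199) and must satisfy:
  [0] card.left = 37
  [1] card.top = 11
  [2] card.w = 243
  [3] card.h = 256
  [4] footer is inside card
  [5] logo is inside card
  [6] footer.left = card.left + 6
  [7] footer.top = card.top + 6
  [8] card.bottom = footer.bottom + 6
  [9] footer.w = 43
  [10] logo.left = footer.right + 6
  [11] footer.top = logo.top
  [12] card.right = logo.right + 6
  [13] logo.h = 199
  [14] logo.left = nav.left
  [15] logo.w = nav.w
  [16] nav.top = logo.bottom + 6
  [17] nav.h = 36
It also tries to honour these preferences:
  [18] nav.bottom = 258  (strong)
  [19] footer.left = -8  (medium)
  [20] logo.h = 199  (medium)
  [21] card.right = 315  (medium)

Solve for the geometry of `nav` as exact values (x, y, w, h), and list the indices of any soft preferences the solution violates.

nav = (x=92, y=222, w=182, h=36)
violated soft preferences: 19, 21

1. nav.x = 92  [logo.left = nav.left]
2. nav.w = 182  [logo.w = nav.w]
3. nav.y = 222  [nav.top = logo.bottom + 6]
4. nav.h = 36  [nav.h = 36]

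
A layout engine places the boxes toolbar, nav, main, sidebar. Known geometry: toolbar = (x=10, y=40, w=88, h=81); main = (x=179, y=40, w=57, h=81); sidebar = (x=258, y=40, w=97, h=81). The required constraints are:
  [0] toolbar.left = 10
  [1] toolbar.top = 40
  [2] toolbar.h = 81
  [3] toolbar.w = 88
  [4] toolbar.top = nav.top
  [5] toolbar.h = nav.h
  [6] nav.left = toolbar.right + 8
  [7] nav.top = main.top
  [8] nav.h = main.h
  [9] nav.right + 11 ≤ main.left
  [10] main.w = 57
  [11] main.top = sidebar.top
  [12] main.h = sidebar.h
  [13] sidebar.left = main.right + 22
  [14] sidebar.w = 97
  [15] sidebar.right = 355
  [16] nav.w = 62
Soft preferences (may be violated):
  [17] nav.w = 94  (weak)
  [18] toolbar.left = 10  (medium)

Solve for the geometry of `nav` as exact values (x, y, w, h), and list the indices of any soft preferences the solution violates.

1. nav.y = 40  [toolbar.top = nav.top]
2. nav.h = 81  [toolbar.h = nav.h]
3. nav.x = 106  [nav.left = toolbar.right + 8]
4. nav.w = 62  [nav.w = 62]

nav = (x=106, y=40, w=62, h=81)
violated soft preferences: 17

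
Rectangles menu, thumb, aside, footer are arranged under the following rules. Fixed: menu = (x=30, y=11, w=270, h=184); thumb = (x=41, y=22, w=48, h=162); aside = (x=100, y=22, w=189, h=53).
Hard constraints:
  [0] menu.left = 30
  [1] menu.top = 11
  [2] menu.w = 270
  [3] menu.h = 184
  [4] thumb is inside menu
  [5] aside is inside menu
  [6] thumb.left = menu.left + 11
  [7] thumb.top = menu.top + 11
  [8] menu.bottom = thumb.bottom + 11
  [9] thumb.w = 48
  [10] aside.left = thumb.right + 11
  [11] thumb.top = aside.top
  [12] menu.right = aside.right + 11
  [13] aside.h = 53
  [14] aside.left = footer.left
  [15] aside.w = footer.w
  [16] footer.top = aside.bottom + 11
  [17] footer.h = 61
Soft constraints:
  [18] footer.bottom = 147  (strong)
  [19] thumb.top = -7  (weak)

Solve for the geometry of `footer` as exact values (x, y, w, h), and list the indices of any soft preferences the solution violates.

footer = (x=100, y=86, w=189, h=61)
violated soft preferences: 19

1. footer.x = 100  [aside.left = footer.left]
2. footer.w = 189  [aside.w = footer.w]
3. footer.y = 86  [footer.top = aside.bottom + 11]
4. footer.h = 61  [footer.h = 61]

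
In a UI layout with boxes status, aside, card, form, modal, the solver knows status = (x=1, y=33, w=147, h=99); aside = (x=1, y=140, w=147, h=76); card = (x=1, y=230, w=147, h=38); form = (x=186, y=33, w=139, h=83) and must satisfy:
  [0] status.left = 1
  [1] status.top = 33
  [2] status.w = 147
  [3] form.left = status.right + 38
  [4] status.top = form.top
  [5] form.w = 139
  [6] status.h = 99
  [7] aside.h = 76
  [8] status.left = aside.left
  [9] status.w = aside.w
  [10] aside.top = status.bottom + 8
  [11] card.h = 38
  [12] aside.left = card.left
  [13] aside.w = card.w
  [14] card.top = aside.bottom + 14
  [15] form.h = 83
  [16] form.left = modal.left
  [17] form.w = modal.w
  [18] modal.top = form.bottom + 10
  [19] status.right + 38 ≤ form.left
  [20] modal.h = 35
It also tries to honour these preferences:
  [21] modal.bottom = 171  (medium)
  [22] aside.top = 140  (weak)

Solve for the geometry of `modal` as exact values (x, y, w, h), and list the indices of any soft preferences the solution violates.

1. modal.x = 186  [form.left = modal.left]
2. modal.w = 139  [form.w = modal.w]
3. modal.y = 126  [modal.top = form.bottom + 10]
4. modal.h = 35  [modal.h = 35]

modal = (x=186, y=126, w=139, h=35)
violated soft preferences: 21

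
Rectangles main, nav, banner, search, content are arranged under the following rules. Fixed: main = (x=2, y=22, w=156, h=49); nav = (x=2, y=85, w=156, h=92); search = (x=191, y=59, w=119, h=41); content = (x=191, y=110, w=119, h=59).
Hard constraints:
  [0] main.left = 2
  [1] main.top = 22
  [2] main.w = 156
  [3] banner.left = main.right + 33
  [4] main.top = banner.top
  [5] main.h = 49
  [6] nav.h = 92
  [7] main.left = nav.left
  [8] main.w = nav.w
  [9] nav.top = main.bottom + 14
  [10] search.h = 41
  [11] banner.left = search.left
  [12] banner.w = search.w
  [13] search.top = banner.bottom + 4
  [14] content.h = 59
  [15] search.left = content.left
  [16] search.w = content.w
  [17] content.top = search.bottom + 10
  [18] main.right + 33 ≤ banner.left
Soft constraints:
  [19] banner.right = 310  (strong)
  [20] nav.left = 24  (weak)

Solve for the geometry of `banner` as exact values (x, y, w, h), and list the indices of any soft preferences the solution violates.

banner = (x=191, y=22, w=119, h=33)
violated soft preferences: 20

1. banner.x = 191  [banner.left = main.right + 33]
2. banner.y = 22  [main.top = banner.top]
3. banner.w = 119  [banner.w = search.w]
4. banner.h = 33  [search.top = banner.bottom + 4]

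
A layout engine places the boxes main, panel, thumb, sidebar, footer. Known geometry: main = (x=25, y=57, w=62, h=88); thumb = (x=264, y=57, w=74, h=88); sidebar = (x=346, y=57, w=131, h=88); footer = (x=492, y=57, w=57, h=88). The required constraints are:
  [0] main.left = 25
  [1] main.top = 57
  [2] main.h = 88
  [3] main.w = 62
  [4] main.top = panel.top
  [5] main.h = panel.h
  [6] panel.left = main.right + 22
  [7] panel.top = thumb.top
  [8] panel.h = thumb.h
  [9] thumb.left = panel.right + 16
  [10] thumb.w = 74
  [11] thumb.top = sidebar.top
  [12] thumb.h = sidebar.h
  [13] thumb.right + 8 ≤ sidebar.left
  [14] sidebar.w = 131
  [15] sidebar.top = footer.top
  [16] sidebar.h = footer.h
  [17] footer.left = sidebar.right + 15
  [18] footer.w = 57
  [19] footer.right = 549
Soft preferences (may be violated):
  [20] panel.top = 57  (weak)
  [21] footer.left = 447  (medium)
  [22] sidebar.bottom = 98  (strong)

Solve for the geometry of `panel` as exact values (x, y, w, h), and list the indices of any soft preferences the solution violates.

1. panel.y = 57  [main.top = panel.top]
2. panel.h = 88  [main.h = panel.h]
3. panel.x = 109  [panel.left = main.right + 22]
4. panel.w = 139  [thumb.left = panel.right + 16]

panel = (x=109, y=57, w=139, h=88)
violated soft preferences: 21, 22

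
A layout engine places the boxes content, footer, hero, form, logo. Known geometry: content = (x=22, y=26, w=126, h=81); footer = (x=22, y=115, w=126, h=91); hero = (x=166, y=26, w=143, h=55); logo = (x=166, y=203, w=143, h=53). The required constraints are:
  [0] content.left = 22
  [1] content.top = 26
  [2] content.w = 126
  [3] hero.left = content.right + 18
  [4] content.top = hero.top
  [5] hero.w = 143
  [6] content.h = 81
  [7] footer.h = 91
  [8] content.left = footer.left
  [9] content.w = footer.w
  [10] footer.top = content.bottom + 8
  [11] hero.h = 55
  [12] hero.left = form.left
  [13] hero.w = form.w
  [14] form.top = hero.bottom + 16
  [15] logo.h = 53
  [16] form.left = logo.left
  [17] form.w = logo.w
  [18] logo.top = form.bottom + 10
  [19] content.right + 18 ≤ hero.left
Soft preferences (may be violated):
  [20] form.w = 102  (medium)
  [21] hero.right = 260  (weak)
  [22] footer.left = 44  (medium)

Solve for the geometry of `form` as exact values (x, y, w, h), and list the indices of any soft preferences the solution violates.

form = (x=166, y=97, w=143, h=96)
violated soft preferences: 20, 21, 22

1. form.x = 166  [hero.left = form.left]
2. form.w = 143  [hero.w = form.w]
3. form.y = 97  [form.top = hero.bottom + 16]
4. form.h = 96  [logo.top = form.bottom + 10]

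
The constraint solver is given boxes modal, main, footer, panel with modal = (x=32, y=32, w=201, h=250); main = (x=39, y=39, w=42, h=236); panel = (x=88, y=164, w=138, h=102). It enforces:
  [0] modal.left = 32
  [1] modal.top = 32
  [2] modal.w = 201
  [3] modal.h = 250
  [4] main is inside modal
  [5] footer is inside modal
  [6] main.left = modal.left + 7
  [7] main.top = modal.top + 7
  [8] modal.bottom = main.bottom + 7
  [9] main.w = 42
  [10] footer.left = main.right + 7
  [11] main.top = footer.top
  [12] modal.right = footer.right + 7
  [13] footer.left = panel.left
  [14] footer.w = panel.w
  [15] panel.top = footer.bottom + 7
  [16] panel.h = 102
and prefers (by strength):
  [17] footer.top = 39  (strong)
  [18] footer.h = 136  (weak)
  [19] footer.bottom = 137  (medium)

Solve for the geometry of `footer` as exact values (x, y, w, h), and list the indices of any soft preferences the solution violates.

footer = (x=88, y=39, w=138, h=118)
violated soft preferences: 18, 19

1. footer.x = 88  [footer.left = main.right + 7]
2. footer.y = 39  [main.top = footer.top]
3. footer.w = 138  [modal.right = footer.right + 7]
4. footer.h = 118  [panel.top = footer.bottom + 7]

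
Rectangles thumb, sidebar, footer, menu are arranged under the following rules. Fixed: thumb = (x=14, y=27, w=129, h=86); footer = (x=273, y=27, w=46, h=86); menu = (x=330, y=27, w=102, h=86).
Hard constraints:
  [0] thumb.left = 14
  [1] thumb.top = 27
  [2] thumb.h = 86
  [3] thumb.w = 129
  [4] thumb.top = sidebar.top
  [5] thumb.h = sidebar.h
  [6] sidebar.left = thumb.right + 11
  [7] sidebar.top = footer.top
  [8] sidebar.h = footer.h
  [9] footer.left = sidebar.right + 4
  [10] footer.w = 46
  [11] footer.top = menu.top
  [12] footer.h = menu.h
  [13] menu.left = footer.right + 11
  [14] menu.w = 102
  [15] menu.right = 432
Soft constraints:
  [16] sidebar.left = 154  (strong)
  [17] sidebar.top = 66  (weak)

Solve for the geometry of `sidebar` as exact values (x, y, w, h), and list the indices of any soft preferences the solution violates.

1. sidebar.y = 27  [thumb.top = sidebar.top]
2. sidebar.h = 86  [thumb.h = sidebar.h]
3. sidebar.x = 154  [sidebar.left = thumb.right + 11]
4. sidebar.w = 115  [footer.left = sidebar.right + 4]

sidebar = (x=154, y=27, w=115, h=86)
violated soft preferences: 17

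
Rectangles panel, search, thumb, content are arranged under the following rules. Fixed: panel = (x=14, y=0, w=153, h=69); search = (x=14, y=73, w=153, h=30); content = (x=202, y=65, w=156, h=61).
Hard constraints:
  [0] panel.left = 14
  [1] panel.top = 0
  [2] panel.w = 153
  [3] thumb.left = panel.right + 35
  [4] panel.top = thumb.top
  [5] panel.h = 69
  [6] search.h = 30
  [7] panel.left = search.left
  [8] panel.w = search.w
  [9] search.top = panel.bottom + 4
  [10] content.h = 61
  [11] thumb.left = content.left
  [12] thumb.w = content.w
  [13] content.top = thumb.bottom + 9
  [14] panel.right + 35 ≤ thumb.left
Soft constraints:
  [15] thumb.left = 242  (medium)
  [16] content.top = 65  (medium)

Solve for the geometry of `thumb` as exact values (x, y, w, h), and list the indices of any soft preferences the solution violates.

thumb = (x=202, y=0, w=156, h=56)
violated soft preferences: 15

1. thumb.x = 202  [thumb.left = panel.right + 35]
2. thumb.y = 0  [panel.top = thumb.top]
3. thumb.w = 156  [thumb.w = content.w]
4. thumb.h = 56  [content.top = thumb.bottom + 9]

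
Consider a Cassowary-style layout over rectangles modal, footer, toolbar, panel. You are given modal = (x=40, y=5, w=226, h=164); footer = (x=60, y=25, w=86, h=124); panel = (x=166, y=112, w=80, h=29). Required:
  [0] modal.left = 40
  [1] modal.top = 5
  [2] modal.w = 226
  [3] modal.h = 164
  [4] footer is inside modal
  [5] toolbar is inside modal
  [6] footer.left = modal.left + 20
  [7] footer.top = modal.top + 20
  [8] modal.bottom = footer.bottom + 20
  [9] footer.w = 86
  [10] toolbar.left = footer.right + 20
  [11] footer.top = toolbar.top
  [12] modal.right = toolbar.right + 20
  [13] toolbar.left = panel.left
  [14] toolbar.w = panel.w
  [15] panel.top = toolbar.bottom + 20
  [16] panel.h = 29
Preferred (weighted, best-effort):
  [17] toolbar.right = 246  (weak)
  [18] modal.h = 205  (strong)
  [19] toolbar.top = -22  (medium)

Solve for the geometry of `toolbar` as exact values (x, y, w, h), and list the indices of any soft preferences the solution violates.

1. toolbar.x = 166  [toolbar.left = footer.right + 20]
2. toolbar.y = 25  [footer.top = toolbar.top]
3. toolbar.w = 80  [modal.right = toolbar.right + 20]
4. toolbar.h = 67  [panel.top = toolbar.bottom + 20]

toolbar = (x=166, y=25, w=80, h=67)
violated soft preferences: 18, 19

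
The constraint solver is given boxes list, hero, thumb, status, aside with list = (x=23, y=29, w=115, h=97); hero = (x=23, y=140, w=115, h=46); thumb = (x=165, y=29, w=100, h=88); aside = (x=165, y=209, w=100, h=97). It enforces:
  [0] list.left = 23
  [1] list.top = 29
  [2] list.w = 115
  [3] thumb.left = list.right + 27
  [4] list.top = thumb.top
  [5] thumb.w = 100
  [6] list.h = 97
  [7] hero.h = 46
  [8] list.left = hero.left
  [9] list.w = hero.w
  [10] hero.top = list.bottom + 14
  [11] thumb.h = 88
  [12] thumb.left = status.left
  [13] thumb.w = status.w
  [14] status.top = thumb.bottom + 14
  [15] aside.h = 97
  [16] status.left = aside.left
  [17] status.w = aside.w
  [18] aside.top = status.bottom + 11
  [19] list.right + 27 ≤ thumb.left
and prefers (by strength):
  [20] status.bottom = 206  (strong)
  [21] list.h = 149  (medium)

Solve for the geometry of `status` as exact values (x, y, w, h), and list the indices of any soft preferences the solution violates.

status = (x=165, y=131, w=100, h=67)
violated soft preferences: 20, 21

1. status.x = 165  [thumb.left = status.left]
2. status.w = 100  [thumb.w = status.w]
3. status.y = 131  [status.top = thumb.bottom + 14]
4. status.h = 67  [aside.top = status.bottom + 11]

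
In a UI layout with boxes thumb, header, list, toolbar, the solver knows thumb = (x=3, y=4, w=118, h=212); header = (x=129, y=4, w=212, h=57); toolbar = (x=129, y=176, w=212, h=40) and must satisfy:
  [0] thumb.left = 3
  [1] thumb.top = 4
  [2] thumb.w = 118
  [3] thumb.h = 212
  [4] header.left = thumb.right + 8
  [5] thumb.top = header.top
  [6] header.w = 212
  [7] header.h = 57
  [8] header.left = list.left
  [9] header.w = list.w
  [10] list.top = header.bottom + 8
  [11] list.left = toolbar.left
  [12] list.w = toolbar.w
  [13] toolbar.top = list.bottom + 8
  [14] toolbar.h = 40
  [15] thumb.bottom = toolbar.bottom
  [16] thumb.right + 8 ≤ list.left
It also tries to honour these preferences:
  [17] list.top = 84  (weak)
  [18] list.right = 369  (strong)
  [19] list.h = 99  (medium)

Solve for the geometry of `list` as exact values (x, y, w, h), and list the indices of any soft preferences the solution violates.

1. list.x = 129  [header.left = list.left]
2. list.w = 212  [header.w = list.w]
3. list.y = 69  [list.top = header.bottom + 8]
4. list.h = 99  [toolbar.top = list.bottom + 8]

list = (x=129, y=69, w=212, h=99)
violated soft preferences: 17, 18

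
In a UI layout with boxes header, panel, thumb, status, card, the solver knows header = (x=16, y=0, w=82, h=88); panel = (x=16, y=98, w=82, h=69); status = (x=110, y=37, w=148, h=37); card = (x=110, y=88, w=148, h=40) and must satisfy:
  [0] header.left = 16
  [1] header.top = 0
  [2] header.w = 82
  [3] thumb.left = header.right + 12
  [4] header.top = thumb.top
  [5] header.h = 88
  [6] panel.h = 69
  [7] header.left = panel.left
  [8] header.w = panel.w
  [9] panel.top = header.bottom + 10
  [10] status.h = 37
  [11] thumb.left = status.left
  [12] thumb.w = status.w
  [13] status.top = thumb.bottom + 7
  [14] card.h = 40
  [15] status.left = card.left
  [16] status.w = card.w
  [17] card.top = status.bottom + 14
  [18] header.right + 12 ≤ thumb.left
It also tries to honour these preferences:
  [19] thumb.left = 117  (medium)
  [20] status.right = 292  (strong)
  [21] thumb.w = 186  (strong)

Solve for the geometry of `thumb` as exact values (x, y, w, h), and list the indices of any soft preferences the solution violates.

1. thumb.x = 110  [thumb.left = header.right + 12]
2. thumb.y = 0  [header.top = thumb.top]
3. thumb.w = 148  [thumb.w = status.w]
4. thumb.h = 30  [status.top = thumb.bottom + 7]

thumb = (x=110, y=0, w=148, h=30)
violated soft preferences: 19, 20, 21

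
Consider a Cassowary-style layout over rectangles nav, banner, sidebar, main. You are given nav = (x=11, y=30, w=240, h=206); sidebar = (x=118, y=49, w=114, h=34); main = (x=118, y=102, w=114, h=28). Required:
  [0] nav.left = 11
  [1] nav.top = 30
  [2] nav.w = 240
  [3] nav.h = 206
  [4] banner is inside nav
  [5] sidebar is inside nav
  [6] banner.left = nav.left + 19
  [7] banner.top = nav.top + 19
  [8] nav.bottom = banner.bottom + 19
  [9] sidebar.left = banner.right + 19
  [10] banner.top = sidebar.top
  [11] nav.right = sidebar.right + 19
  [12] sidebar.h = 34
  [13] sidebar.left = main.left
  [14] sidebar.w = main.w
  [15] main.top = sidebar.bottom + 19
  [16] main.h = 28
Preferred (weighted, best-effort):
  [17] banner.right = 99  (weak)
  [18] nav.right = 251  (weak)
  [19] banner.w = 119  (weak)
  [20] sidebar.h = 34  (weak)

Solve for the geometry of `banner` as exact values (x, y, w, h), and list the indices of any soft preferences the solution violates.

banner = (x=30, y=49, w=69, h=168)
violated soft preferences: 19

1. banner.x = 30  [banner.left = nav.left + 19]
2. banner.y = 49  [banner.top = nav.top + 19]
3. banner.h = 168  [nav.bottom = banner.bottom + 19]
4. banner.w = 69  [sidebar.left = banner.right + 19]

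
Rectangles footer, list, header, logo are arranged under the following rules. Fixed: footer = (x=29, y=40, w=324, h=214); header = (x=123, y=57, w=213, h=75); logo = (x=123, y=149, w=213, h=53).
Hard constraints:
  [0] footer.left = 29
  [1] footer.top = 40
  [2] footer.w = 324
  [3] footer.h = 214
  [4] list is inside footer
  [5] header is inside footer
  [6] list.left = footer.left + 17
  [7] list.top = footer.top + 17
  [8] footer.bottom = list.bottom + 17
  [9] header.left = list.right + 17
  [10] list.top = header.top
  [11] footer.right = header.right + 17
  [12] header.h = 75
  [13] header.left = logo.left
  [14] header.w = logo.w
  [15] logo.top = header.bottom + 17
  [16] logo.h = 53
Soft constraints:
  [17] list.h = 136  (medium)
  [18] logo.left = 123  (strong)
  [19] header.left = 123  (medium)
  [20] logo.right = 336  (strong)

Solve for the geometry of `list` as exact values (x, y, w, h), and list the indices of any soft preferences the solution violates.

1. list.x = 46  [list.left = footer.left + 17]
2. list.y = 57  [list.top = footer.top + 17]
3. list.h = 180  [footer.bottom = list.bottom + 17]
4. list.w = 60  [header.left = list.right + 17]

list = (x=46, y=57, w=60, h=180)
violated soft preferences: 17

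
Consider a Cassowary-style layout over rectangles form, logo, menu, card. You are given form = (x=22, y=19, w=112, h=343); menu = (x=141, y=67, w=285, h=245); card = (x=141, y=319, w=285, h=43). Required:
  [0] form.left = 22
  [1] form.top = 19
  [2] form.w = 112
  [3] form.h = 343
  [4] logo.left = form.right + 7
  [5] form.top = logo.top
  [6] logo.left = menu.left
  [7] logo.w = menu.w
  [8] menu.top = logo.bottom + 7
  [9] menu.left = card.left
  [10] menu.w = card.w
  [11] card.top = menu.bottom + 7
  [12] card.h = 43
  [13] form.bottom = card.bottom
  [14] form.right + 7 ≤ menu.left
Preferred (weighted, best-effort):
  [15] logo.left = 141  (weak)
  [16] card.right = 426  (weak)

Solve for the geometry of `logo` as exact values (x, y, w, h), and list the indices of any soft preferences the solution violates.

logo = (x=141, y=19, w=285, h=41)
violated soft preferences: none

1. logo.x = 141  [logo.left = form.right + 7]
2. logo.y = 19  [form.top = logo.top]
3. logo.w = 285  [logo.w = menu.w]
4. logo.h = 41  [menu.top = logo.bottom + 7]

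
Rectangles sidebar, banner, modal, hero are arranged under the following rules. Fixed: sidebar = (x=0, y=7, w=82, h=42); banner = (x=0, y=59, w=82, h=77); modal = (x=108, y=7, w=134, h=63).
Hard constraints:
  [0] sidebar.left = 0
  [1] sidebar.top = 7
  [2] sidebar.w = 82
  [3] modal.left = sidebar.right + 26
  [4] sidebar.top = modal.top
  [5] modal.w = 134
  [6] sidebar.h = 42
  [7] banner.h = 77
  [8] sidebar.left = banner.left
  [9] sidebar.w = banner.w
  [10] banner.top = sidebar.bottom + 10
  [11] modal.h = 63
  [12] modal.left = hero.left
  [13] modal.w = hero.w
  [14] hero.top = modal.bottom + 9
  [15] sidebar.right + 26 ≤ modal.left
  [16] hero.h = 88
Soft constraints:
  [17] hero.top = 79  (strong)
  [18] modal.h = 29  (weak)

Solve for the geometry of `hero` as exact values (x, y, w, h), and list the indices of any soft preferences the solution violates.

1. hero.x = 108  [modal.left = hero.left]
2. hero.w = 134  [modal.w = hero.w]
3. hero.y = 79  [hero.top = modal.bottom + 9]
4. hero.h = 88  [hero.h = 88]

hero = (x=108, y=79, w=134, h=88)
violated soft preferences: 18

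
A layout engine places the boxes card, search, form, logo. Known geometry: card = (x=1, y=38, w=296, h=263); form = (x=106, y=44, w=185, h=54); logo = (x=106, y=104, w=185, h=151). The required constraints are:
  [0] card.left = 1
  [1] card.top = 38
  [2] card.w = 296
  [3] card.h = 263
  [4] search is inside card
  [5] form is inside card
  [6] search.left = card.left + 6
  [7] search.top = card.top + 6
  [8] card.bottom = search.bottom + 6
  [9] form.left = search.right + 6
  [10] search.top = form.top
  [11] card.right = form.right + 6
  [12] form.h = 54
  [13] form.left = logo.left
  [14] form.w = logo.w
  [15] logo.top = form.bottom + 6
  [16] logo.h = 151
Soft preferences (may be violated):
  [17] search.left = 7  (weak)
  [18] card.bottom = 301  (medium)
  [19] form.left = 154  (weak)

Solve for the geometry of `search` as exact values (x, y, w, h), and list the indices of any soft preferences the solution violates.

search = (x=7, y=44, w=93, h=251)
violated soft preferences: 19

1. search.x = 7  [search.left = card.left + 6]
2. search.y = 44  [search.top = card.top + 6]
3. search.h = 251  [card.bottom = search.bottom + 6]
4. search.w = 93  [form.left = search.right + 6]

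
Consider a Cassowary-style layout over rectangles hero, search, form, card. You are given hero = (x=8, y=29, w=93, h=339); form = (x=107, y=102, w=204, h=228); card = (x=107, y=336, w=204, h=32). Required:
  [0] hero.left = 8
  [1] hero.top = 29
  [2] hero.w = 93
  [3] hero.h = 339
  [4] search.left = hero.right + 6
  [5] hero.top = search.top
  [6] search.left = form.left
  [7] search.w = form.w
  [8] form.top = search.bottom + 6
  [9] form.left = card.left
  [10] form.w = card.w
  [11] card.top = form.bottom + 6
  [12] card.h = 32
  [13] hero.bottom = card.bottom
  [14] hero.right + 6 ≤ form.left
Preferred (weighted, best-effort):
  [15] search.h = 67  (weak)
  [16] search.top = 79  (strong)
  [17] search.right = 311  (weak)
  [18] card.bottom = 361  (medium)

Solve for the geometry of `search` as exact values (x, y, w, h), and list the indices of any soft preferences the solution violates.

search = (x=107, y=29, w=204, h=67)
violated soft preferences: 16, 18

1. search.x = 107  [search.left = hero.right + 6]
2. search.y = 29  [hero.top = search.top]
3. search.w = 204  [search.w = form.w]
4. search.h = 67  [form.top = search.bottom + 6]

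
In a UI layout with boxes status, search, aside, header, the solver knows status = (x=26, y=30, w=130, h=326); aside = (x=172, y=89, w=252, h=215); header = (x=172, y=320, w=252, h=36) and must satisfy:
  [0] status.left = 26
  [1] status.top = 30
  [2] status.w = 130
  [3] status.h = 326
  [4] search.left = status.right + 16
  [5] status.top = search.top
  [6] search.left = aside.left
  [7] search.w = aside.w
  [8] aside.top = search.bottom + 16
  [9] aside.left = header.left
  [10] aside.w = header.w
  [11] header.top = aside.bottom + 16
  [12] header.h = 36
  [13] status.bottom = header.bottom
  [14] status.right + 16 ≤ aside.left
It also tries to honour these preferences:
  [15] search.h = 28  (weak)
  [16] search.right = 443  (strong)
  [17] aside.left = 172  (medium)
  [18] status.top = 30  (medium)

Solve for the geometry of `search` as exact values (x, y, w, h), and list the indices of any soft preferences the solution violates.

1. search.x = 172  [search.left = status.right + 16]
2. search.y = 30  [status.top = search.top]
3. search.w = 252  [search.w = aside.w]
4. search.h = 43  [aside.top = search.bottom + 16]

search = (x=172, y=30, w=252, h=43)
violated soft preferences: 15, 16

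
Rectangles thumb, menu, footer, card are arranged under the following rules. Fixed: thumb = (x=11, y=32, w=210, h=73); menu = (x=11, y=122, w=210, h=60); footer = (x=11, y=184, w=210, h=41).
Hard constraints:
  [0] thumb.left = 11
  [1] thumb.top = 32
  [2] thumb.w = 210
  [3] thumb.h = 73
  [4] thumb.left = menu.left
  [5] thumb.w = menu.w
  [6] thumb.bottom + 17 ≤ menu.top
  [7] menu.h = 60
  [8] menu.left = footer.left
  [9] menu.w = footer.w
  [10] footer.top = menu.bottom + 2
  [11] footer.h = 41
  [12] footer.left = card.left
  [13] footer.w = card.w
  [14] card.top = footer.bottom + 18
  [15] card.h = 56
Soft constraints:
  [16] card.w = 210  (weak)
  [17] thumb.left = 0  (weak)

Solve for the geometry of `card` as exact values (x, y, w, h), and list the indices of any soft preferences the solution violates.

1. card.x = 11  [footer.left = card.left]
2. card.w = 210  [footer.w = card.w]
3. card.y = 243  [card.top = footer.bottom + 18]
4. card.h = 56  [card.h = 56]

card = (x=11, y=243, w=210, h=56)
violated soft preferences: 17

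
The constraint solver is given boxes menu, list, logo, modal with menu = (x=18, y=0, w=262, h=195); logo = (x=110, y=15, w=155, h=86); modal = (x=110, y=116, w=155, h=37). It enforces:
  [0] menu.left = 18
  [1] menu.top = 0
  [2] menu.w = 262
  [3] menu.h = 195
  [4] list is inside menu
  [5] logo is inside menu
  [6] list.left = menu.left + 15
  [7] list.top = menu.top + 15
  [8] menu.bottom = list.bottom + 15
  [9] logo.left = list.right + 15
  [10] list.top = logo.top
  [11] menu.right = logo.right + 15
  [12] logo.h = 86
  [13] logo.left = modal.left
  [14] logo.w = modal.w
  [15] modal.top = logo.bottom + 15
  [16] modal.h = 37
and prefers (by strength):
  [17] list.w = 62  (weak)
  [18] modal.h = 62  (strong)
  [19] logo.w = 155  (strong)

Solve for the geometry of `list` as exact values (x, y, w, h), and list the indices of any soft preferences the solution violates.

list = (x=33, y=15, w=62, h=165)
violated soft preferences: 18

1. list.x = 33  [list.left = menu.left + 15]
2. list.y = 15  [list.top = menu.top + 15]
3. list.h = 165  [menu.bottom = list.bottom + 15]
4. list.w = 62  [logo.left = list.right + 15]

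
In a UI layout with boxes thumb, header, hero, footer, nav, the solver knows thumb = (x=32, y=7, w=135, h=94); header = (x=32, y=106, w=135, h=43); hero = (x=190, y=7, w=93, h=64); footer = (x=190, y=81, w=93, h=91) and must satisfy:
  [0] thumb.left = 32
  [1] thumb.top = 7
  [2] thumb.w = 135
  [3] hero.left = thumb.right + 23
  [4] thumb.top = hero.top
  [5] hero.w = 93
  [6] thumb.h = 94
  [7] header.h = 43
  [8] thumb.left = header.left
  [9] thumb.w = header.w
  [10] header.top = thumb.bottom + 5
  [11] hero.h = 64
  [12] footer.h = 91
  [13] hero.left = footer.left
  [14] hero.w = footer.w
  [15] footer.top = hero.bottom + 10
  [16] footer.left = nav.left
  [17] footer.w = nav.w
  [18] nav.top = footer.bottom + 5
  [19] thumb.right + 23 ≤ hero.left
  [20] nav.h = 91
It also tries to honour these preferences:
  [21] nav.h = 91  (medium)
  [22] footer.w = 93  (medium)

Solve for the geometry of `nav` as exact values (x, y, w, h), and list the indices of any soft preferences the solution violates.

1. nav.x = 190  [footer.left = nav.left]
2. nav.w = 93  [footer.w = nav.w]
3. nav.y = 177  [nav.top = footer.bottom + 5]
4. nav.h = 91  [nav.h = 91]

nav = (x=190, y=177, w=93, h=91)
violated soft preferences: none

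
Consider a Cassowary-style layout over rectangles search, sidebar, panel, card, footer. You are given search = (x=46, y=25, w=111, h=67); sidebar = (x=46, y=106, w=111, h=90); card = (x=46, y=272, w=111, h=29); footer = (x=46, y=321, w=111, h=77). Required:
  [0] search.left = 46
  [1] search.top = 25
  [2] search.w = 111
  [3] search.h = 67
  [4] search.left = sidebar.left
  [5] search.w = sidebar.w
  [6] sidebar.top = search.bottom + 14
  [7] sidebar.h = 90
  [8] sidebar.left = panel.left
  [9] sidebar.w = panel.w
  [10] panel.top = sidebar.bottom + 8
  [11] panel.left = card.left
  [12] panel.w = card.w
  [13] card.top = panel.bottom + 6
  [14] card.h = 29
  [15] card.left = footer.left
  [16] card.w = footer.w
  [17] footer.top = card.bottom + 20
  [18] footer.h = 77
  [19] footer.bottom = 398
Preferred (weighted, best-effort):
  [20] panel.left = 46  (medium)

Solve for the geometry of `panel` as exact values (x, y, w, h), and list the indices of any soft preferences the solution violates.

panel = (x=46, y=204, w=111, h=62)
violated soft preferences: none

1. panel.x = 46  [sidebar.left = panel.left]
2. panel.w = 111  [sidebar.w = panel.w]
3. panel.y = 204  [panel.top = sidebar.bottom + 8]
4. panel.h = 62  [card.top = panel.bottom + 6]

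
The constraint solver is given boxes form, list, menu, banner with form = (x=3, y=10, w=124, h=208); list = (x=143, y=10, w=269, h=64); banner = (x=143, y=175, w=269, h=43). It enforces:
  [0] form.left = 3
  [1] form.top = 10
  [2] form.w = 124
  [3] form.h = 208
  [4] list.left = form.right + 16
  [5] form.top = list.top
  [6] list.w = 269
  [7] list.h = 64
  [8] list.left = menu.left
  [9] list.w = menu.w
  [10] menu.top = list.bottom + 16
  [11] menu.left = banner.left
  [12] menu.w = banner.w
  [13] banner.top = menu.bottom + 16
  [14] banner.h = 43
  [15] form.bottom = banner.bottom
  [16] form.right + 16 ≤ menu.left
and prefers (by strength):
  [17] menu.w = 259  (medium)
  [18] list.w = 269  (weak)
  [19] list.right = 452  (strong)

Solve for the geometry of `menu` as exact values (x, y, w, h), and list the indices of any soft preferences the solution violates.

menu = (x=143, y=90, w=269, h=69)
violated soft preferences: 17, 19

1. menu.x = 143  [list.left = menu.left]
2. menu.w = 269  [list.w = menu.w]
3. menu.y = 90  [menu.top = list.bottom + 16]
4. menu.h = 69  [banner.top = menu.bottom + 16]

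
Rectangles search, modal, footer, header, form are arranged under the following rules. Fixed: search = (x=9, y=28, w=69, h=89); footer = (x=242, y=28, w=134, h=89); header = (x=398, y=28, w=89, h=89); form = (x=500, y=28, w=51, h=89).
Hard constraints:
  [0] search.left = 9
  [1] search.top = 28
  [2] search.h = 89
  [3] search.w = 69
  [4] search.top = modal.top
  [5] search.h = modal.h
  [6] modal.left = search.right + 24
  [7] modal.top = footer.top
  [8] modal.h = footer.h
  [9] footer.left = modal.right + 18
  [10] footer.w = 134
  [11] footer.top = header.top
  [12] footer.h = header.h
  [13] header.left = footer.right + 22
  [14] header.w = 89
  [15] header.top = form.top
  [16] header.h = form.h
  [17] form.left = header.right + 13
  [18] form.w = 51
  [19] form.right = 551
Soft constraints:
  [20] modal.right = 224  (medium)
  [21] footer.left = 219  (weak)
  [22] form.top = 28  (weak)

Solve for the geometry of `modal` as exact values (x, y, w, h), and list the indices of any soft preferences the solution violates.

modal = (x=102, y=28, w=122, h=89)
violated soft preferences: 21

1. modal.y = 28  [search.top = modal.top]
2. modal.h = 89  [search.h = modal.h]
3. modal.x = 102  [modal.left = search.right + 24]
4. modal.w = 122  [footer.left = modal.right + 18]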